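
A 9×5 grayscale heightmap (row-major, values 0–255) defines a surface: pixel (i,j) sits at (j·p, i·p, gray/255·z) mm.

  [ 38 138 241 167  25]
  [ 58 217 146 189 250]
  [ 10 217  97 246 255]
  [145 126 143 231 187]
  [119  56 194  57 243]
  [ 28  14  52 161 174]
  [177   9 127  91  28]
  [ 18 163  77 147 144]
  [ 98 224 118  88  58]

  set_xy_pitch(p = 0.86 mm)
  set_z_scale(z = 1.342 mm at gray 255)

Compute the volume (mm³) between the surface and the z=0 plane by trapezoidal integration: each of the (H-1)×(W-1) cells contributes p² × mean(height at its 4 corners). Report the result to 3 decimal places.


16.429

height_mm = gray/255 × 1.342; cell vol = 0.86² × mean(4 corners)
unit = 0.86² × 1.342 / (4×255) = 0.000973082 mm³ per gray-sum
row 0: Σ corner-gray over 4 cells = 2567  → 2.4979
row 1: Σ corner-gray over 4 cells = 2797  → 2.7217
row 2: Σ corner-gray over 4 cells = 2717  → 2.6439
row 3: Σ corner-gray over 4 cells = 2308  → 2.2459
row 4: Σ corner-gray over 4 cells = 1632  → 1.5881
row 5: Σ corner-gray over 4 cells = 1315  → 1.2796
row 6: Σ corner-gray over 4 cells = 1595  → 1.5521
row 7: Σ corner-gray over 4 cells = 1952  → 1.8995
Σ rows: total corner-gray = 16883  → 16.4285 mm³


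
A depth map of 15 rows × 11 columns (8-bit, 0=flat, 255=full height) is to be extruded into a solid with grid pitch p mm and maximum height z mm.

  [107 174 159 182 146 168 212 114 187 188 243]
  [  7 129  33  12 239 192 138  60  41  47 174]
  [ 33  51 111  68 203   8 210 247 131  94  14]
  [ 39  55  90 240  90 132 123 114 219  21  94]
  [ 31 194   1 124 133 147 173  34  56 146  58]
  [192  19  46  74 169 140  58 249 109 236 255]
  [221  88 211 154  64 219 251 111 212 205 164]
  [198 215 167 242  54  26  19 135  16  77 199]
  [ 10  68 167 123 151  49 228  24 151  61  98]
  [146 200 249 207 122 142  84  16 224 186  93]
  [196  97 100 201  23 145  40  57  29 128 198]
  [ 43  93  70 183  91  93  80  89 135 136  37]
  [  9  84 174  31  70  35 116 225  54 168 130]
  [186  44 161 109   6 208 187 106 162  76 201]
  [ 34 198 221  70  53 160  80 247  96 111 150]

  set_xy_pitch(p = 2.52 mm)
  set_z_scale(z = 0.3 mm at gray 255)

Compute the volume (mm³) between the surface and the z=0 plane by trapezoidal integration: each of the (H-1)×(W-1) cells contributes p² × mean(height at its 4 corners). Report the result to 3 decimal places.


height_mm = gray/255 × 0.3; cell vol = 2.52² × mean(4 corners)
unit = 2.52² × 0.3 / (4×255) = 0.00186776 mm³ per gray-sum
row 0: Σ corner-gray over 10 cells = 5373  → 10.0355
row 1: Σ corner-gray over 10 cells = 4256  → 7.9492
row 2: Σ corner-gray over 10 cells = 4594  → 8.5805
row 3: Σ corner-gray over 10 cells = 4406  → 8.2294
row 4: Σ corner-gray over 10 cells = 4752  → 8.8756
row 5: Σ corner-gray over 10 cells = 6062  → 11.3224
row 6: Σ corner-gray over 10 cells = 5714  → 10.6724
row 7: Σ corner-gray over 10 cells = 4451  → 8.3134
row 8: Σ corner-gray over 10 cells = 5251  → 9.8076
row 9: Σ corner-gray over 10 cells = 5133  → 9.5872
row 10: Σ corner-gray over 10 cells = 4054  → 7.5719
row 11: Σ corner-gray over 10 cells = 4073  → 7.6074
row 12: Σ corner-gray over 10 cells = 4558  → 8.5133
row 13: Σ corner-gray over 10 cells = 5161  → 9.6395
Σ rows: total corner-gray = 67838  → 126.7054 mm³

126.705


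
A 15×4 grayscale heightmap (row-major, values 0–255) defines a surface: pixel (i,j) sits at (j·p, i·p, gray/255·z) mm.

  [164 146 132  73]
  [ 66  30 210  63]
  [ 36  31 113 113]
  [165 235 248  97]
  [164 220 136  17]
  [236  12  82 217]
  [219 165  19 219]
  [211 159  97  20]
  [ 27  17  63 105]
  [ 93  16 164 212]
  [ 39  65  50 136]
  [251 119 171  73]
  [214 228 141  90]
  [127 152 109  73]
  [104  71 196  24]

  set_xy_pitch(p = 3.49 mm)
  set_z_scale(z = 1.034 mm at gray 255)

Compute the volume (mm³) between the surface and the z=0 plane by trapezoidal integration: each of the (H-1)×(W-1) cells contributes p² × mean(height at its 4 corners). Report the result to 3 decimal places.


249.773

height_mm = gray/255 × 1.034; cell vol = 3.49² × mean(4 corners)
unit = 3.49² × 1.034 / (4×255) = 0.0123473 mm³ per gray-sum
row 0: Σ corner-gray over 3 cells = 1402  → 17.3109
row 1: Σ corner-gray over 3 cells = 1046  → 12.9153
row 2: Σ corner-gray over 3 cells = 1665  → 20.5582
row 3: Σ corner-gray over 3 cells = 2121  → 26.1886
row 4: Σ corner-gray over 3 cells = 1534  → 18.9407
row 5: Σ corner-gray over 3 cells = 1447  → 17.8665
row 6: Σ corner-gray over 3 cells = 1549  → 19.1259
row 7: Σ corner-gray over 3 cells = 1035  → 12.7794
row 8: Σ corner-gray over 3 cells = 957  → 11.8163
row 9: Σ corner-gray over 3 cells = 1070  → 13.2116
row 10: Σ corner-gray over 3 cells = 1309  → 16.1626
row 11: Σ corner-gray over 3 cells = 1946  → 24.0278
row 12: Σ corner-gray over 3 cells = 1764  → 21.7806
row 13: Σ corner-gray over 3 cells = 1384  → 17.0886
Σ rows: total corner-gray = 20229  → 249.7731 mm³


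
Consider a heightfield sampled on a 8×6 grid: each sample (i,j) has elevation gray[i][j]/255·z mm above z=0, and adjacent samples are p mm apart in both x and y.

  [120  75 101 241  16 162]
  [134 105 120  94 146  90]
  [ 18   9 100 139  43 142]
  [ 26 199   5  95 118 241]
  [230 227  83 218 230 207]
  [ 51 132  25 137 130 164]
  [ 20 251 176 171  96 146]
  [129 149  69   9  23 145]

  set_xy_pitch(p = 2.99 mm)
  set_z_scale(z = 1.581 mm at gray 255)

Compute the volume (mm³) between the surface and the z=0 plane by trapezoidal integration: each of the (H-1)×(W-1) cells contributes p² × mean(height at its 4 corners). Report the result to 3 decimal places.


height_mm = gray/255 × 1.581; cell vol = 2.99² × mean(4 corners)
unit = 2.99² × 1.581 / (4×255) = 0.0138572 mm³ per gray-sum
row 0: Σ corner-gray over 5 cells = 2302  → 31.8992
row 1: Σ corner-gray over 5 cells = 1896  → 26.2732
row 2: Σ corner-gray over 5 cells = 1843  → 25.5387
row 3: Σ corner-gray over 5 cells = 3054  → 42.3198
row 4: Σ corner-gray over 5 cells = 3016  → 41.7932
row 5: Σ corner-gray over 5 cells = 2617  → 36.2642
row 6: Σ corner-gray over 5 cells = 2328  → 32.2595
Σ rows: total corner-gray = 17056  → 236.3476 mm³

236.348


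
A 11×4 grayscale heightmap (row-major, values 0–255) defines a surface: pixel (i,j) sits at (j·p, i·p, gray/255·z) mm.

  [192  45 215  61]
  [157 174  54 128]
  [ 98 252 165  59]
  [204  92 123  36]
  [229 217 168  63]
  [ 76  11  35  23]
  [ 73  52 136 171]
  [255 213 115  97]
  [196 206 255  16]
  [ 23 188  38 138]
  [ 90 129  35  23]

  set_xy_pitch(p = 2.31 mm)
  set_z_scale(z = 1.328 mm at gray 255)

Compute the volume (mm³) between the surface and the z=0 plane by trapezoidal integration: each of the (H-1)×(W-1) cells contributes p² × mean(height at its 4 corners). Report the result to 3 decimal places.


height_mm = gray/255 × 1.328; cell vol = 2.31² × mean(4 corners)
unit = 2.31² × 1.328 / (4×255) = 0.00694739 mm³ per gray-sum
row 0: Σ corner-gray over 3 cells = 1514  → 10.5184
row 1: Σ corner-gray over 3 cells = 1732  → 12.0329
row 2: Σ corner-gray over 3 cells = 1661  → 11.5396
row 3: Σ corner-gray over 3 cells = 1732  → 12.0329
row 4: Σ corner-gray over 3 cells = 1253  → 8.7051
row 5: Σ corner-gray over 3 cells = 811  → 5.6343
row 6: Σ corner-gray over 3 cells = 1628  → 11.3104
row 7: Σ corner-gray over 3 cells = 2142  → 14.8813
row 8: Σ corner-gray over 3 cells = 1747  → 12.1371
row 9: Σ corner-gray over 3 cells = 1054  → 7.3226
Σ rows: total corner-gray = 15274  → 106.1145 mm³

106.114


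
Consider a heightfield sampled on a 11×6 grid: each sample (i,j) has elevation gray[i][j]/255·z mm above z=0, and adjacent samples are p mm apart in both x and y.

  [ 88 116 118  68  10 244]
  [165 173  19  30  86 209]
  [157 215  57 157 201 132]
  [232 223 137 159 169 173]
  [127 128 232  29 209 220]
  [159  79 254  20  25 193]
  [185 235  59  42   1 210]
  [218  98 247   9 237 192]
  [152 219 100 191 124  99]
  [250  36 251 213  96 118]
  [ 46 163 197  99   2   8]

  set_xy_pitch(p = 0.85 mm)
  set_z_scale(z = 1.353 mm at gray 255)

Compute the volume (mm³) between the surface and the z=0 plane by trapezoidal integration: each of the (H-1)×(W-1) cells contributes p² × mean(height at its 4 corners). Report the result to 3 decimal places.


height_mm = gray/255 × 1.353; cell vol = 0.85² × mean(4 corners)
unit = 0.85² × 1.353 / (4×255) = 0.000958375 mm³ per gray-sum
row 0: Σ corner-gray over 5 cells = 1946  → 1.8650
row 1: Σ corner-gray over 5 cells = 2539  → 2.4333
row 2: Σ corner-gray over 5 cells = 3330  → 3.1914
row 3: Σ corner-gray over 5 cells = 3324  → 3.1856
row 4: Σ corner-gray over 5 cells = 2651  → 2.5407
row 5: Σ corner-gray over 5 cells = 2177  → 2.0864
row 6: Σ corner-gray over 5 cells = 2661  → 2.5502
row 7: Σ corner-gray over 5 cells = 3111  → 2.9815
row 8: Σ corner-gray over 5 cells = 3079  → 2.9508
row 9: Σ corner-gray over 5 cells = 2536  → 2.4304
Σ rows: total corner-gray = 27354  → 26.2154 mm³

26.215


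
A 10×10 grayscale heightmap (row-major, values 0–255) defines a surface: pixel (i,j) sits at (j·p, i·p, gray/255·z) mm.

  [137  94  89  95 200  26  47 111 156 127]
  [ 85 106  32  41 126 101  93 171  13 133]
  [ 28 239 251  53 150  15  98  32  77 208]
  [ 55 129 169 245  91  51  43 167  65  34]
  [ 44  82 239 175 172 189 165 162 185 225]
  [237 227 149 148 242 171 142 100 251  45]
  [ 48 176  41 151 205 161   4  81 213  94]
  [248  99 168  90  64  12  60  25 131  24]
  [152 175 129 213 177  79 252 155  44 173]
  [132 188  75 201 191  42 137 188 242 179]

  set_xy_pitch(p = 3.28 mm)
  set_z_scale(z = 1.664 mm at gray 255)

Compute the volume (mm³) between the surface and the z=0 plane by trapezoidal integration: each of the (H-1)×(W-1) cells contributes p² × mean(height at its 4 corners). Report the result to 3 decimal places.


727.540

height_mm = gray/255 × 1.664; cell vol = 3.28² × mean(4 corners)
unit = 3.28² × 1.664 / (4×255) = 0.017551 mm³ per gray-sum
row 0: Σ corner-gray over 9 cells = 3484  → 61.1475
row 1: Σ corner-gray over 9 cells = 3650  → 64.0610
row 2: Σ corner-gray over 9 cells = 4075  → 71.5202
row 3: Σ corner-gray over 9 cells = 5016  → 88.0356
row 4: Σ corner-gray over 9 cells = 6149  → 107.9208
row 5: Σ corner-gray over 9 cells = 5348  → 93.8625
row 6: Σ corner-gray over 9 cells = 3776  → 66.2724
row 7: Σ corner-gray over 9 cells = 4343  → 76.2238
row 8: Σ corner-gray over 9 cells = 5612  → 98.4960
Σ rows: total corner-gray = 41453  → 727.5399 mm³


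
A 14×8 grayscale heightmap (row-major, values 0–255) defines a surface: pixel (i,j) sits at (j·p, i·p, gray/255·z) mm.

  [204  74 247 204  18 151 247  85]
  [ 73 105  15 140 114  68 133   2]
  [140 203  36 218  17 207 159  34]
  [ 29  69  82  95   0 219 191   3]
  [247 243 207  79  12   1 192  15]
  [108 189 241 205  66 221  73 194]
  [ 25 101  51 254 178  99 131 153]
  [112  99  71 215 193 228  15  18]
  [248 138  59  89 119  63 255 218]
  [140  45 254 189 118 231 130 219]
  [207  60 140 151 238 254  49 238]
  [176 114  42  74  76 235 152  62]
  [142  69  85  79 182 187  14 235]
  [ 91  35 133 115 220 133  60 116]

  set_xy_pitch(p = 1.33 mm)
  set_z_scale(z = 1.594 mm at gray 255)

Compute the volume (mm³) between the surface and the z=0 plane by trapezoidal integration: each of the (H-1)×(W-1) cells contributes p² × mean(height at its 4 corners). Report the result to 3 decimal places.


height_mm = gray/255 × 1.594; cell vol = 1.33² × mean(4 corners)
unit = 1.33² × 1.594 / (4×255) = 0.00276434 mm³ per gray-sum
row 0: Σ corner-gray over 7 cells = 3396  → 9.3877
row 1: Σ corner-gray over 7 cells = 3079  → 8.5114
row 2: Σ corner-gray over 7 cells = 3198  → 8.8404
row 3: Σ corner-gray over 7 cells = 3074  → 8.4976
row 4: Σ corner-gray over 7 cells = 4022  → 11.1182
row 5: Σ corner-gray over 7 cells = 4098  → 11.3283
row 6: Σ corner-gray over 7 cells = 3578  → 9.8908
row 7: Σ corner-gray over 7 cells = 3684  → 10.1838
row 8: Σ corner-gray over 7 cells = 4205  → 11.6240
row 9: Σ corner-gray over 7 cells = 4522  → 12.5003
row 10: Σ corner-gray over 7 cells = 3853  → 10.6510
row 11: Σ corner-gray over 7 cells = 3233  → 8.9371
row 12: Σ corner-gray over 7 cells = 3208  → 8.8680
Σ rows: total corner-gray = 47150  → 130.3386 mm³

130.339


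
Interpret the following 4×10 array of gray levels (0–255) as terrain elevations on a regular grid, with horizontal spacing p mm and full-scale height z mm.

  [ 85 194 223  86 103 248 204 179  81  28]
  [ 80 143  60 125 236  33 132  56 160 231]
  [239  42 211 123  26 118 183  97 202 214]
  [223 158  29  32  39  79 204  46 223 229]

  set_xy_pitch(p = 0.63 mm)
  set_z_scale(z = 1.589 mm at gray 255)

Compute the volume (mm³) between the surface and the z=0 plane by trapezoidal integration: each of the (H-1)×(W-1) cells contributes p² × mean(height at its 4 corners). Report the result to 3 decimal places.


8.741

height_mm = gray/255 × 1.589; cell vol = 0.63² × mean(4 corners)
unit = 0.63² × 1.589 / (4×255) = 0.000618308 mm³ per gray-sum
row 0: Σ corner-gray over 9 cells = 4950  → 3.0606
row 1: Σ corner-gray over 9 cells = 4658  → 2.8801
row 2: Σ corner-gray over 9 cells = 4529  → 2.8003
Σ rows: total corner-gray = 14137  → 8.7410 mm³


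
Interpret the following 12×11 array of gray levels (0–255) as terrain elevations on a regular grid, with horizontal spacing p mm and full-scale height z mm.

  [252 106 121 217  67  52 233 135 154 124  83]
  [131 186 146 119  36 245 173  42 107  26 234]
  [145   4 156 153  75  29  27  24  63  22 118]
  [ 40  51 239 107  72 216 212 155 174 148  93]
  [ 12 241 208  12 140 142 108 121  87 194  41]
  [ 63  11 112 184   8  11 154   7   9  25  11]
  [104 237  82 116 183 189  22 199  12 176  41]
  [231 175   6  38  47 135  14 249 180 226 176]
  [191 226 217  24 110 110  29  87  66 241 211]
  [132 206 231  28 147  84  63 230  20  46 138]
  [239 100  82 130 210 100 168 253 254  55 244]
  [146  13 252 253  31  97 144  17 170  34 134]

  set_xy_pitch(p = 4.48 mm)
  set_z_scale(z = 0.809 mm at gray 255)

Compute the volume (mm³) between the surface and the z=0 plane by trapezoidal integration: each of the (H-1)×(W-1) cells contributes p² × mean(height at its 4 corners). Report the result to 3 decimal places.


height_mm = gray/255 × 0.809; cell vol = 4.48² × mean(4 corners)
unit = 4.48² × 0.809 / (4×255) = 0.0159186 mm³ per gray-sum
row 0: Σ corner-gray over 10 cells = 5278  → 84.0183
row 1: Σ corner-gray over 10 cells = 3894  → 61.9870
row 2: Σ corner-gray over 10 cells = 4250  → 67.6540
row 3: Σ corner-gray over 10 cells = 5440  → 86.5971
row 4: Σ corner-gray over 10 cells = 3675  → 58.5008
row 5: Σ corner-gray over 10 cells = 3693  → 58.7873
row 6: Σ corner-gray over 10 cells = 5124  → 81.5668
row 7: Σ corner-gray over 10 cells = 5169  → 82.2832
row 8: Σ corner-gray over 10 cells = 5002  → 79.6247
row 9: Σ corner-gray over 10 cells = 5567  → 88.6187
row 10: Σ corner-gray over 10 cells = 5489  → 87.3771
Σ rows: total corner-gray = 52581  → 837.0150 mm³

837.015


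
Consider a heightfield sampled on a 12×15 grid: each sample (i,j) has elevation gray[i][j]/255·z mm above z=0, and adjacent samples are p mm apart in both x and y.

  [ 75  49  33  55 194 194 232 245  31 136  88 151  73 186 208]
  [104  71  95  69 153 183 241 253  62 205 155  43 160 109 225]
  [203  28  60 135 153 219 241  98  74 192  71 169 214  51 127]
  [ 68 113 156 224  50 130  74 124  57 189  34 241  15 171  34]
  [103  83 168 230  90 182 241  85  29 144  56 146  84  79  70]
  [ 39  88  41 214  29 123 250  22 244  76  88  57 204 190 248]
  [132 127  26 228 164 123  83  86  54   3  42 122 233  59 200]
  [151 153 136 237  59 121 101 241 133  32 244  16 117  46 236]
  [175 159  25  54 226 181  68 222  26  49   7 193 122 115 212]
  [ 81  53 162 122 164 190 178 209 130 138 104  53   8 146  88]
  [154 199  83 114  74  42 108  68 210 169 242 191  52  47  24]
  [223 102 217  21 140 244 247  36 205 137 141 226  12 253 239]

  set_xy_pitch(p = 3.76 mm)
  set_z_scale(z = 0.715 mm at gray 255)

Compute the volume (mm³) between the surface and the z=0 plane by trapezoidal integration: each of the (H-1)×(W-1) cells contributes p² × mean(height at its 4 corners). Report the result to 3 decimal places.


767.494

height_mm = gray/255 × 0.715; cell vol = 3.76² × mean(4 corners)
unit = 3.76² × 0.715 / (4×255) = 0.00991018 mm³ per gray-sum
row 0: Σ corner-gray over 14 cells = 7544  → 74.7624
row 1: Σ corner-gray over 14 cells = 7667  → 75.9814
row 2: Σ corner-gray over 14 cells = 6998  → 69.3514
row 3: Σ corner-gray over 14 cells = 6665  → 66.0514
row 4: Σ corner-gray over 14 cells = 6946  → 68.8361
row 5: Σ corner-gray over 14 cells = 6571  → 65.1198
row 6: Σ corner-gray over 14 cells = 6691  → 66.3090
row 7: Σ corner-gray over 14 cells = 6940  → 68.7767
row 8: Σ corner-gray over 14 cells = 6764  → 67.0325
row 9: Σ corner-gray over 14 cells = 6859  → 67.9739
row 10: Σ corner-gray over 14 cells = 7800  → 77.2994
Σ rows: total corner-gray = 77445  → 767.4939 mm³


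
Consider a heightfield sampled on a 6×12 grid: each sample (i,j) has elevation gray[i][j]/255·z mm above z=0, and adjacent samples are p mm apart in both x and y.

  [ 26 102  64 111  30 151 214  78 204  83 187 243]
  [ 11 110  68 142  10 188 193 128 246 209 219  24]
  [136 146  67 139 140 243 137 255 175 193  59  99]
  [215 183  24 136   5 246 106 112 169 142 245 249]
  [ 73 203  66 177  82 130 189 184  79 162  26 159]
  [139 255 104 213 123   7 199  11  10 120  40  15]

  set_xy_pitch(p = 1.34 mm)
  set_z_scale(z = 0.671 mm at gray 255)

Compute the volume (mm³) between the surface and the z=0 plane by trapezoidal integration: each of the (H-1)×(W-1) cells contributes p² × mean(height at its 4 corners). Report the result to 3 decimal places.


35.317

height_mm = gray/255 × 0.671; cell vol = 1.34² × mean(4 corners)
unit = 1.34² × 0.671 / (4×255) = 0.00118122 mm³ per gray-sum
row 0: Σ corner-gray over 11 cells = 5778  → 6.8251
row 1: Σ corner-gray over 11 cells = 6404  → 7.5646
row 2: Σ corner-gray over 11 cells = 6543  → 7.7287
row 3: Σ corner-gray over 11 cells = 6028  → 7.1204
row 4: Σ corner-gray over 11 cells = 5146  → 6.0786
Σ rows: total corner-gray = 29899  → 35.3174 mm³


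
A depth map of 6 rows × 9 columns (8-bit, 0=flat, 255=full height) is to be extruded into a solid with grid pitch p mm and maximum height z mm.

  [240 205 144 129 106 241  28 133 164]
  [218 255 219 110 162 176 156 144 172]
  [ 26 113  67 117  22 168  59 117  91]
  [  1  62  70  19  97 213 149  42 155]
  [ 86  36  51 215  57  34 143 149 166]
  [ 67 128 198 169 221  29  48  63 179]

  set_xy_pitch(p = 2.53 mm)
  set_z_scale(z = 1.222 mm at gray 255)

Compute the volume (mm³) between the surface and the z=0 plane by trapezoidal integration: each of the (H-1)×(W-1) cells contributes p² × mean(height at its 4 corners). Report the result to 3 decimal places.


146.101

height_mm = gray/255 × 1.222; cell vol = 2.53² × mean(4 corners)
unit = 2.53² × 1.222 / (4×255) = 0.00766853 mm³ per gray-sum
row 0: Σ corner-gray over 8 cells = 5210  → 39.9530
row 1: Σ corner-gray over 8 cells = 4277  → 32.7983
row 2: Σ corner-gray over 8 cells = 2903  → 22.2617
row 3: Σ corner-gray over 8 cells = 3082  → 23.6344
row 4: Σ corner-gray over 8 cells = 3580  → 27.4533
Σ rows: total corner-gray = 19052  → 146.1008 mm³


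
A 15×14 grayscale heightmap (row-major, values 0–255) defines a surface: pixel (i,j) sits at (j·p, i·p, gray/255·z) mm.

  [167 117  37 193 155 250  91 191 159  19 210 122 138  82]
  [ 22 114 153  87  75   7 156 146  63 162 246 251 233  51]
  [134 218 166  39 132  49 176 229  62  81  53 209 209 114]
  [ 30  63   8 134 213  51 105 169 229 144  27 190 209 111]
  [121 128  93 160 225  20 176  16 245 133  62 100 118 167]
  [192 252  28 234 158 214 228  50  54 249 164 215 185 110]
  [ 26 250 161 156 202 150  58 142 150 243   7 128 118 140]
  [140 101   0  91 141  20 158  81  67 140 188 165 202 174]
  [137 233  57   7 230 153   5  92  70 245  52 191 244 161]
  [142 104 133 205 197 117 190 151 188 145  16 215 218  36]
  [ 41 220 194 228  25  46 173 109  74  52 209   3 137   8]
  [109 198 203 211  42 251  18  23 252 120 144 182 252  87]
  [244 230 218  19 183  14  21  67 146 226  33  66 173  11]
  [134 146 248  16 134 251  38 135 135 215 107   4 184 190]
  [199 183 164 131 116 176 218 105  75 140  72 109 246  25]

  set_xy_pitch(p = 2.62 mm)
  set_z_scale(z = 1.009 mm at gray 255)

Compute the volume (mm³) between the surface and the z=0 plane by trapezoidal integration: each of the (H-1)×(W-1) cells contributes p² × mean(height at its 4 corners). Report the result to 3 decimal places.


height_mm = gray/255 × 1.009; cell vol = 2.62² × mean(4 corners)
unit = 2.62² × 1.009 / (4×255) = 0.00679037 mm³ per gray-sum
row 0: Σ corner-gray over 13 cells = 7072  → 48.0215
row 1: Σ corner-gray over 13 cells = 6953  → 47.2135
row 2: Σ corner-gray over 13 cells = 6719  → 45.6245
row 3: Σ corner-gray over 13 cells = 6465  → 43.8998
row 4: Σ corner-gray over 13 cells = 7604  → 51.6340
row 5: Σ corner-gray over 13 cells = 8060  → 54.7304
row 6: Σ corner-gray over 13 cells = 6718  → 45.6177
row 7: Σ corner-gray over 13 cells = 6478  → 43.9880
row 8: Σ corner-gray over 13 cells = 7392  → 50.1944
row 9: Σ corner-gray over 13 cells = 6925  → 47.0233
row 10: Σ corner-gray over 13 cells = 6977  → 47.3764
row 11: Σ corner-gray over 13 cells = 7035  → 47.7703
row 12: Σ corner-gray over 13 cells = 6597  → 44.7961
row 13: Σ corner-gray over 13 cells = 7244  → 49.1895
Σ rows: total corner-gray = 98239  → 667.0794 mm³

667.079


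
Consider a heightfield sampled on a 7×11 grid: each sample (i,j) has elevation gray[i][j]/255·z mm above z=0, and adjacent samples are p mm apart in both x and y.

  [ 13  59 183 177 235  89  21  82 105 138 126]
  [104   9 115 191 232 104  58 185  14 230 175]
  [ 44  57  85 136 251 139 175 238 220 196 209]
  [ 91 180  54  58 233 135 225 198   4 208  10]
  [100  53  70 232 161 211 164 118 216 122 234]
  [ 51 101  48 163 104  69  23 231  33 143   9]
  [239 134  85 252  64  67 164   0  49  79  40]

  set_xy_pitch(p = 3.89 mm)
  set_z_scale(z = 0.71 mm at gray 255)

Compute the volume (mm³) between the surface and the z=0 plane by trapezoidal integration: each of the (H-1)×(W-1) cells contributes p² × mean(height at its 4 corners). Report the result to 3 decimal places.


328.697

height_mm = gray/255 × 0.71; cell vol = 3.89² × mean(4 corners)
unit = 3.89² × 0.71 / (4×255) = 0.0105331 mm³ per gray-sum
row 0: Σ corner-gray over 10 cells = 4872  → 51.3174
row 1: Σ corner-gray over 10 cells = 5802  → 61.1132
row 2: Σ corner-gray over 10 cells = 5938  → 62.5457
row 3: Σ corner-gray over 10 cells = 5719  → 60.2390
row 4: Σ corner-gray over 10 cells = 4918  → 51.8019
row 5: Σ corner-gray over 10 cells = 3957  → 41.6796
Σ rows: total corner-gray = 31206  → 328.6968 mm³


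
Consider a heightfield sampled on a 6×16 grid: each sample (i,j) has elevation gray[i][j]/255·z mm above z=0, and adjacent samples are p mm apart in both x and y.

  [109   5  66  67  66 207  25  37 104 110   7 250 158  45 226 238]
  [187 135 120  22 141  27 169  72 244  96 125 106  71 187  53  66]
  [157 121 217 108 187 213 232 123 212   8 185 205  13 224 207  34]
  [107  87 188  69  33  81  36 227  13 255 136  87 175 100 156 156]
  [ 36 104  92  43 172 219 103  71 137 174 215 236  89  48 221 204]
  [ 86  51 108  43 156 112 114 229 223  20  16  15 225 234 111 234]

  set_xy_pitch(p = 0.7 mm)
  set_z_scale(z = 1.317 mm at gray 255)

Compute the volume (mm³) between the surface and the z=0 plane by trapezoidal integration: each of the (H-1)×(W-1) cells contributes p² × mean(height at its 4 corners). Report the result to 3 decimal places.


height_mm = gray/255 × 1.317; cell vol = 0.7² × mean(4 corners)
unit = 0.7² × 1.317 / (4×255) = 0.000632676 mm³ per gray-sum
row 0: Σ corner-gray over 15 cells = 6482  → 4.1010
row 1: Σ corner-gray over 15 cells = 8090  → 5.1184
row 2: Σ corner-gray over 15 cells = 8250  → 5.2196
row 3: Σ corner-gray over 15 cells = 7637  → 4.8318
row 4: Σ corner-gray over 15 cells = 7722  → 4.8855
Σ rows: total corner-gray = 38181  → 24.1562 mm³

24.156


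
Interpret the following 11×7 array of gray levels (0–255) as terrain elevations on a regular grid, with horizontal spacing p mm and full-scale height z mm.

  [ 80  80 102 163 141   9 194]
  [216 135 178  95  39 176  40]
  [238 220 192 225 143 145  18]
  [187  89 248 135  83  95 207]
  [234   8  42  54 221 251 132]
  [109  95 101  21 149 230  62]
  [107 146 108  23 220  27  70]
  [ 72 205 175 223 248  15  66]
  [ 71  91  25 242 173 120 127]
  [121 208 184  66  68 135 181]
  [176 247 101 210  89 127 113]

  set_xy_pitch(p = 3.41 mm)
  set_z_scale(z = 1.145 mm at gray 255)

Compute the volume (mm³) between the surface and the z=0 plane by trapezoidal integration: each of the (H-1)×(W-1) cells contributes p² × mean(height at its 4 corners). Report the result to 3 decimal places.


416.460

height_mm = gray/255 × 1.145; cell vol = 3.41² × mean(4 corners)
unit = 3.41² × 1.145 / (4×255) = 0.0130531 mm³ per gray-sum
row 0: Σ corner-gray over 6 cells = 2766  → 36.1049
row 1: Σ corner-gray over 6 cells = 3608  → 47.0956
row 2: Σ corner-gray over 6 cells = 3800  → 49.6018
row 3: Σ corner-gray over 6 cells = 3212  → 41.9266
row 4: Σ corner-gray over 6 cells = 2881  → 37.6060
row 5: Σ corner-gray over 6 cells = 2588  → 33.7815
row 6: Σ corner-gray over 6 cells = 3095  → 40.3994
row 7: Σ corner-gray over 6 cells = 3370  → 43.9890
row 8: Σ corner-gray over 6 cells = 3124  → 40.7779
row 9: Σ corner-gray over 6 cells = 3461  → 45.1768
Σ rows: total corner-gray = 31905  → 416.4595 mm³


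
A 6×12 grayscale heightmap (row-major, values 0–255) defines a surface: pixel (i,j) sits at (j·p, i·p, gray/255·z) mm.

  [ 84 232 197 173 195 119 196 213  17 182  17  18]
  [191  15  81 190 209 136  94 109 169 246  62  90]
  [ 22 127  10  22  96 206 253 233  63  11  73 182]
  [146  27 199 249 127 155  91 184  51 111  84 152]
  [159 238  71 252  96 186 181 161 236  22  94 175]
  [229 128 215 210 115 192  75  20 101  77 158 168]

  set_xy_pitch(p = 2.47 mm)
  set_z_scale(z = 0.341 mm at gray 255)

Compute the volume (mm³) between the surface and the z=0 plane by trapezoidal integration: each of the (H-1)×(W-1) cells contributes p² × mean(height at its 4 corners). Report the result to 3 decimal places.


height_mm = gray/255 × 0.341; cell vol = 2.47² × mean(4 corners)
unit = 2.47² × 0.341 / (4×255) = 0.00203961 mm³ per gray-sum
row 0: Σ corner-gray over 11 cells = 6087  → 12.4151
row 1: Σ corner-gray over 11 cells = 5295  → 10.7998
row 2: Σ corner-gray over 11 cells = 5246  → 10.6998
row 3: Σ corner-gray over 11 cells = 6262  → 12.7721
row 4: Σ corner-gray over 11 cells = 6387  → 13.0270
Σ rows: total corner-gray = 29277  → 59.7138 mm³

59.714


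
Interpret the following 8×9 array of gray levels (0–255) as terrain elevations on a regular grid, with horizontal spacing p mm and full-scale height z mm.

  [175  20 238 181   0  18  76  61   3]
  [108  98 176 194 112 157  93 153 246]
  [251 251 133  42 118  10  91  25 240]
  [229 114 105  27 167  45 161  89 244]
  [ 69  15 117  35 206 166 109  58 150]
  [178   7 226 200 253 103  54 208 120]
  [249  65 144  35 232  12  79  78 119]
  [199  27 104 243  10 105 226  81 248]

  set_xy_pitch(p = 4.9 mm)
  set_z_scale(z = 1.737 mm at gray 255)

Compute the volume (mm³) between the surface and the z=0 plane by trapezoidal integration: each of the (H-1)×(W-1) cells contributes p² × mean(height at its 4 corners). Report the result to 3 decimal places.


height_mm = gray/255 × 1.737; cell vol = 4.9² × mean(4 corners)
unit = 4.9² × 1.737 / (4×255) = 0.0408876 mm³ per gray-sum
row 0: Σ corner-gray over 8 cells = 3686  → 150.7118
row 1: Σ corner-gray over 8 cells = 4151  → 169.7245
row 2: Σ corner-gray over 8 cells = 3720  → 152.1019
row 3: Σ corner-gray over 8 cells = 3520  → 143.9244
row 4: Σ corner-gray over 8 cells = 4031  → 164.8180
row 5: Σ corner-gray over 8 cells = 4058  → 165.9220
row 6: Σ corner-gray over 8 cells = 3697  → 151.1615
Σ rows: total corner-gray = 26863  → 1098.3641 mm³

1098.364


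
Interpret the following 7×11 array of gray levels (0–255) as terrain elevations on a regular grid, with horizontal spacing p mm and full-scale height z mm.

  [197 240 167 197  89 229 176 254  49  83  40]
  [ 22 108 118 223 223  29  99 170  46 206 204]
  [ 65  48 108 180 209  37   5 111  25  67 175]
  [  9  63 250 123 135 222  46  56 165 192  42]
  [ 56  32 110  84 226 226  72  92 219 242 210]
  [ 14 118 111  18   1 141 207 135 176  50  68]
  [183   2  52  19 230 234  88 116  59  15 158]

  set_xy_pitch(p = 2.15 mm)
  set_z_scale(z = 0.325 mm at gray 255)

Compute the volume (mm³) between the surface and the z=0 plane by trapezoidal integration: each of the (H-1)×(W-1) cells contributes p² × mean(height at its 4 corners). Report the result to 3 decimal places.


height_mm = gray/255 × 0.325; cell vol = 2.15² × mean(4 corners)
unit = 2.15² × 0.325 / (4×255) = 0.00147286 mm³ per gray-sum
row 0: Σ corner-gray over 10 cells = 5875  → 8.6530
row 1: Σ corner-gray over 10 cells = 4490  → 6.6131
row 2: Σ corner-gray over 10 cells = 4375  → 6.4437
row 3: Σ corner-gray over 10 cells = 5427  → 7.9932
row 4: Σ corner-gray over 10 cells = 4868  → 7.1699
row 5: Σ corner-gray over 10 cells = 3967  → 5.8428
Σ rows: total corner-gray = 29002  → 42.7158 mm³

42.716


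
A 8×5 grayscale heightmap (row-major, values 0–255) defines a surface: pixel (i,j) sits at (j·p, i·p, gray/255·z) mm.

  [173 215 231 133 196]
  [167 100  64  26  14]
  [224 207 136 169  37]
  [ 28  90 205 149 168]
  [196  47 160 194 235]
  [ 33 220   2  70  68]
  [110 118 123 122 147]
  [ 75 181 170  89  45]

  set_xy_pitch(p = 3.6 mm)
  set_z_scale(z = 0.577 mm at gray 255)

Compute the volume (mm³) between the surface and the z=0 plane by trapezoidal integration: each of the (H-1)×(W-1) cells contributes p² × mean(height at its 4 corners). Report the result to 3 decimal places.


height_mm = gray/255 × 0.577; cell vol = 3.6² × mean(4 corners)
unit = 3.6² × 0.577 / (4×255) = 0.00733129 mm³ per gray-sum
row 0: Σ corner-gray over 4 cells = 2088  → 15.3077
row 1: Σ corner-gray over 4 cells = 1846  → 13.5336
row 2: Σ corner-gray over 4 cells = 2369  → 17.3678
row 3: Σ corner-gray over 4 cells = 2317  → 16.9866
row 4: Σ corner-gray over 4 cells = 1918  → 14.0614
row 5: Σ corner-gray over 4 cells = 1668  → 12.2286
row 6: Σ corner-gray over 4 cells = 1983  → 14.5380
Σ rows: total corner-gray = 14189  → 104.0237 mm³

104.024


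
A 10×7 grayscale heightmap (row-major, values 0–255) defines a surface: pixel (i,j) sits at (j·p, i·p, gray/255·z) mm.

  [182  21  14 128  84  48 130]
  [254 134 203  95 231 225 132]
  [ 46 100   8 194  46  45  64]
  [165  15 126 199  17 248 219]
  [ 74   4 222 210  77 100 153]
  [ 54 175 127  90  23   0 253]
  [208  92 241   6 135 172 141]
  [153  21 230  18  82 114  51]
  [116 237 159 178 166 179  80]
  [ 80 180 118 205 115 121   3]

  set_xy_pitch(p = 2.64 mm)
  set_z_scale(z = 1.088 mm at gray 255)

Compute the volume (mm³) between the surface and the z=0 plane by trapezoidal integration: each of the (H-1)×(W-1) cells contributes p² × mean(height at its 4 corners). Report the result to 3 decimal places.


197.491

height_mm = gray/255 × 1.088; cell vol = 2.64² × mean(4 corners)
unit = 2.64² × 1.088 / (4×255) = 0.00743424 mm³ per gray-sum
row 0: Σ corner-gray over 6 cells = 3064  → 22.7785
row 1: Σ corner-gray over 6 cells = 3058  → 22.7339
row 2: Σ corner-gray over 6 cells = 2490  → 18.5113
row 3: Σ corner-gray over 6 cells = 3047  → 22.6521
row 4: Σ corner-gray over 6 cells = 2590  → 19.2547
row 5: Σ corner-gray over 6 cells = 2778  → 20.6523
row 6: Σ corner-gray over 6 cells = 2775  → 20.6300
row 7: Σ corner-gray over 6 cells = 3168  → 23.5517
row 8: Σ corner-gray over 6 cells = 3595  → 26.7261
Σ rows: total corner-gray = 26565  → 197.4906 mm³


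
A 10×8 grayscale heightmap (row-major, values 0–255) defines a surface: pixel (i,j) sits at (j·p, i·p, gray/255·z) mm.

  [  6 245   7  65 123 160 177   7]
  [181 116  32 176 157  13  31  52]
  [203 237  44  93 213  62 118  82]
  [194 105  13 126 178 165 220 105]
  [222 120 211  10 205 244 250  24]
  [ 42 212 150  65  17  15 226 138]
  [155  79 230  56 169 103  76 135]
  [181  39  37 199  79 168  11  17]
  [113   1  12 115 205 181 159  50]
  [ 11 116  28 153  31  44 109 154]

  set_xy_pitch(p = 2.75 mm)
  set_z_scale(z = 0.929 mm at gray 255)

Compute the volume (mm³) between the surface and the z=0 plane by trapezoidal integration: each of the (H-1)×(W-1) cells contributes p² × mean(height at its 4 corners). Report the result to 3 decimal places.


height_mm = gray/255 × 0.929; cell vol = 2.75² × mean(4 corners)
unit = 2.75² × 0.929 / (4×255) = 0.00688781 mm³ per gray-sum
row 0: Σ corner-gray over 7 cells = 2850  → 19.6302
row 1: Σ corner-gray over 7 cells = 3102  → 21.3660
row 2: Σ corner-gray over 7 cells = 3732  → 25.7053
row 3: Σ corner-gray over 7 cells = 4239  → 29.1974
row 4: Σ corner-gray over 7 cells = 3876  → 26.6971
row 5: Σ corner-gray over 7 cells = 3266  → 22.4956
row 6: Σ corner-gray over 7 cells = 2980  → 20.5257
row 7: Σ corner-gray over 7 cells = 2773  → 19.0999
row 8: Σ corner-gray over 7 cells = 2636  → 18.1563
Σ rows: total corner-gray = 29454  → 202.8734 mm³

202.873


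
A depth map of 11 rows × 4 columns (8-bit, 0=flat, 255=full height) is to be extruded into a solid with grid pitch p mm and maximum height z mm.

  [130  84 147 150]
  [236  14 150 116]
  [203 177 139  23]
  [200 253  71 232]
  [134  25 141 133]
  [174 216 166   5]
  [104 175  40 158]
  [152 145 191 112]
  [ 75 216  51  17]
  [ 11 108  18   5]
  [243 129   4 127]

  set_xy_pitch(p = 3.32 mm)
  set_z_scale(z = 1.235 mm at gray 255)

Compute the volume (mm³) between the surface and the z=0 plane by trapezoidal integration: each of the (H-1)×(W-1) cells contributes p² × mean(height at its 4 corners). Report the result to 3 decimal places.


196.743

height_mm = gray/255 × 1.235; cell vol = 3.32² × mean(4 corners)
unit = 3.32² × 1.235 / (4×255) = 0.0133457 mm³ per gray-sum
row 0: Σ corner-gray over 3 cells = 1422  → 18.9777
row 1: Σ corner-gray over 3 cells = 1538  → 20.5258
row 2: Σ corner-gray over 3 cells = 1938  → 25.8641
row 3: Σ corner-gray over 3 cells = 1679  → 22.4075
row 4: Σ corner-gray over 3 cells = 1542  → 20.5791
row 5: Σ corner-gray over 3 cells = 1635  → 21.8203
row 6: Σ corner-gray over 3 cells = 1628  → 21.7269
row 7: Σ corner-gray over 3 cells = 1562  → 20.8461
row 8: Σ corner-gray over 3 cells = 894  → 11.9311
row 9: Σ corner-gray over 3 cells = 904  → 12.0646
Σ rows: total corner-gray = 14742  → 196.7430 mm³


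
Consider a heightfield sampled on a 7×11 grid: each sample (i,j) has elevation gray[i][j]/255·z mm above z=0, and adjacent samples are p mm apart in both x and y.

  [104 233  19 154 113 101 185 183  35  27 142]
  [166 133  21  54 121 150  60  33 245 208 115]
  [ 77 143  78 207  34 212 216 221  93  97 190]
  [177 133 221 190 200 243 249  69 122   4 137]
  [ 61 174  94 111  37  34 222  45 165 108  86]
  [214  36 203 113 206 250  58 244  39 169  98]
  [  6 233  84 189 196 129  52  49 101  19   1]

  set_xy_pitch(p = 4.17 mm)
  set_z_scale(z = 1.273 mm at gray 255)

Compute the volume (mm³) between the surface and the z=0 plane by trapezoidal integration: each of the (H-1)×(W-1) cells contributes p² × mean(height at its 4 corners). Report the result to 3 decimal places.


680.554

height_mm = gray/255 × 1.273; cell vol = 4.17² × mean(4 corners)
unit = 4.17² × 1.273 / (4×255) = 0.021702 mm³ per gray-sum
row 0: Σ corner-gray over 10 cells = 4677  → 101.5004
row 1: Σ corner-gray over 10 cells = 5200  → 112.8506
row 2: Σ corner-gray over 10 cells = 6045  → 131.1888
row 3: Σ corner-gray over 10 cells = 5303  → 115.0859
row 4: Σ corner-gray over 10 cells = 5075  → 110.1378
row 5: Σ corner-gray over 10 cells = 5059  → 109.7906
Σ rows: total corner-gray = 31359  → 680.5539 mm³


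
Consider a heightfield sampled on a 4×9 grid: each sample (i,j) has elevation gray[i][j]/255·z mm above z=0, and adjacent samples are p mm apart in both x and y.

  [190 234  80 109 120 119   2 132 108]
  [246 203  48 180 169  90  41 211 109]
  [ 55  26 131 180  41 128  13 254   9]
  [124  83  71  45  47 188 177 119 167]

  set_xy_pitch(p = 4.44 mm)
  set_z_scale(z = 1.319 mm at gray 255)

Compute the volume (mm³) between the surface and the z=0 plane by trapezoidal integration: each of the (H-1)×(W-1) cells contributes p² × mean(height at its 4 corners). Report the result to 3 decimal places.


289.058

height_mm = gray/255 × 1.319; cell vol = 4.44² × mean(4 corners)
unit = 4.44² × 1.319 / (4×255) = 0.0254924 mm³ per gray-sum
row 0: Σ corner-gray over 8 cells = 4129  → 105.2581
row 1: Σ corner-gray over 8 cells = 3849  → 98.1202
row 2: Σ corner-gray over 8 cells = 3361  → 85.6799
Σ rows: total corner-gray = 11339  → 289.0582 mm³


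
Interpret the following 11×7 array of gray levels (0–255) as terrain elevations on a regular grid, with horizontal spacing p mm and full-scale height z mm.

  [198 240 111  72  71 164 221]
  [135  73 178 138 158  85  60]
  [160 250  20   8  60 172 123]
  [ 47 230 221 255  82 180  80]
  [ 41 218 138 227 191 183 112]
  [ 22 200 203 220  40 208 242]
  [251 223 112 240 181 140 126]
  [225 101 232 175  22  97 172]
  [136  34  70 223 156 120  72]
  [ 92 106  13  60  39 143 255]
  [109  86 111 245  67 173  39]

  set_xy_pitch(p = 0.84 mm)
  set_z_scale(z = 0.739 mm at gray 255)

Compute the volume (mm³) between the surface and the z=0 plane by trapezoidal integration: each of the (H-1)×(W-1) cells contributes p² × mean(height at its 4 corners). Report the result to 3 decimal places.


height_mm = gray/255 × 0.739; cell vol = 0.84² × mean(4 corners)
unit = 0.84² × 0.739 / (4×255) = 0.000511214 mm³ per gray-sum
row 0: Σ corner-gray over 6 cells = 3194  → 1.6328
row 1: Σ corner-gray over 6 cells = 2762  → 1.4120
row 2: Σ corner-gray over 6 cells = 3366  → 1.7207
row 3: Σ corner-gray over 6 cells = 4130  → 2.1113
row 4: Σ corner-gray over 6 cells = 4073  → 2.0822
row 5: Σ corner-gray over 6 cells = 4175  → 2.1343
row 6: Σ corner-gray over 6 cells = 3820  → 1.9528
row 7: Σ corner-gray over 6 cells = 3065  → 1.5669
row 8: Σ corner-gray over 6 cells = 2483  → 1.2693
row 9: Σ corner-gray over 6 cells = 2581  → 1.3194
Σ rows: total corner-gray = 33649  → 17.2018 mm³

17.202


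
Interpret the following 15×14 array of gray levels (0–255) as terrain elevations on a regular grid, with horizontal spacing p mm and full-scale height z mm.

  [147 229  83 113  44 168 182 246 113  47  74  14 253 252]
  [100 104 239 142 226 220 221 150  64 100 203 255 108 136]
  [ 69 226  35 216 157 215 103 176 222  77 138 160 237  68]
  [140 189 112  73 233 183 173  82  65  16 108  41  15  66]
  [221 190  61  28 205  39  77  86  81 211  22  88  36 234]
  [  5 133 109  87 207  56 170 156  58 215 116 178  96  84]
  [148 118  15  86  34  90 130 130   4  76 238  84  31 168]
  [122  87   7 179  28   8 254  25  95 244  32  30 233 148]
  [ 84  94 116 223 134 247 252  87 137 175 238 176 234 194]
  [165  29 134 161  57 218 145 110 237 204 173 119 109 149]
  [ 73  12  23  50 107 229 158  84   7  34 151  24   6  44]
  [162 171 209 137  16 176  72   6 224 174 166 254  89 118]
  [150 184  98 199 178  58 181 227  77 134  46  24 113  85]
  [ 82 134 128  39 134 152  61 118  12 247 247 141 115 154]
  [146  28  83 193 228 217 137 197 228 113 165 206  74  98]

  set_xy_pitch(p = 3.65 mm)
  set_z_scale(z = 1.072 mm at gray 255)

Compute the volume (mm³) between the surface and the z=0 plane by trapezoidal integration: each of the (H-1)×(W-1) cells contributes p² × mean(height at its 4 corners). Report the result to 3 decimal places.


height_mm = gray/255 × 1.072; cell vol = 3.65² × mean(4 corners)
unit = 3.65² × 1.072 / (4×255) = 0.0140017 mm³ per gray-sum
row 0: Σ corner-gray over 13 cells = 7831  → 109.6472
row 1: Σ corner-gray over 13 cells = 8361  → 117.0681
row 2: Σ corner-gray over 13 cells = 6847  → 95.8695
row 3: Σ corner-gray over 13 cells = 5489  → 76.8553
row 4: Σ corner-gray over 13 cells = 5954  → 83.3660
row 5: Σ corner-gray over 13 cells = 5639  → 78.9555
row 6: Σ corner-gray over 13 cells = 5102  → 71.4366
row 7: Σ corner-gray over 13 cells = 7218  → 101.0642
row 8: Σ corner-gray over 13 cells = 8210  → 114.9538
row 9: Σ corner-gray over 13 cells = 5593  → 78.3114
row 10: Σ corner-gray over 13 cells = 5555  → 77.7794
row 11: Σ corner-gray over 13 cells = 6941  → 97.1857
row 12: Σ corner-gray over 13 cells = 6565  → 91.9211
row 13: Σ corner-gray over 13 cells = 7274  → 101.8483
Σ rows: total corner-gray = 92579  → 1296.2621 mm³

1296.262
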